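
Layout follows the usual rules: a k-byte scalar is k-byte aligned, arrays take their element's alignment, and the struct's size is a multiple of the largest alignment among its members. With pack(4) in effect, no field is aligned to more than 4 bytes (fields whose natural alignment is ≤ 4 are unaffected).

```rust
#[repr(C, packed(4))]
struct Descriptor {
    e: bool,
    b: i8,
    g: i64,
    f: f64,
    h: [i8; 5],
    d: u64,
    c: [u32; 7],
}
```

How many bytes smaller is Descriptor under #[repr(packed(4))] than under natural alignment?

8

natural layout:
  @0: e [1B, align 1] → 1
  @1: b [1B, align 1] → 2
  +6 pad (align 8)
  @8: g [8B, align 8] → 16
  @16: f [8B, align 8] → 24
  @24: h [5B, align 1] → 29
  +3 pad (align 8)
  @32: d [8B, align 8] → 40
  @40: c [28B, align 4] → 68
  +4 tail pad (align 8)
  size 72, align 8
packed(4) layout:
  @0: e [1B, align 1] → 1
  @1: b [1B, align 1] → 2
  +2 pad (align 4)
  @4: g [8B, align 4] → 12
  @12: f [8B, align 4] → 20
  @20: h [5B, align 1] → 25
  +3 pad (align 4)
  @28: d [8B, align 4] → 36
  @36: c [28B, align 4] → 64
  size 64, align 4
72 − 64 = 8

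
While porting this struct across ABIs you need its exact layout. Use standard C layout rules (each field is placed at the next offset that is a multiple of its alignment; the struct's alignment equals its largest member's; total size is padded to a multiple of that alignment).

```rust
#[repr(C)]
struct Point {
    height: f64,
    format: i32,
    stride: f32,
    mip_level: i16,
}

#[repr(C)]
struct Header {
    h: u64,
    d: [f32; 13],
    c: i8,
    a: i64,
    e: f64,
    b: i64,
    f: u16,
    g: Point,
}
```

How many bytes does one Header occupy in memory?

Point: 0..8  height  (8B, 8-aligned); 8..12  format  (4B, 4-aligned); 12..16  stride  (4B, 4-aligned); 16..18  mip_level  (2B, 2-aligned); 18..24  -- tail padding (6B); sizeof = 24, alignof = 8
0..8  h  (8B, 8-aligned)
8..60  d  (52B, 4-aligned)
60..61  c  (1B, 1-aligned)
61..64  -- padding (3B)
64..72  a  (8B, 8-aligned)
72..80  e  (8B, 8-aligned)
80..88  b  (8B, 8-aligned)
88..90  f  (2B, 2-aligned)
90..96  -- padding (6B)
96..120  g  (24B, 8-aligned)
sizeof = 120, alignof = 8

120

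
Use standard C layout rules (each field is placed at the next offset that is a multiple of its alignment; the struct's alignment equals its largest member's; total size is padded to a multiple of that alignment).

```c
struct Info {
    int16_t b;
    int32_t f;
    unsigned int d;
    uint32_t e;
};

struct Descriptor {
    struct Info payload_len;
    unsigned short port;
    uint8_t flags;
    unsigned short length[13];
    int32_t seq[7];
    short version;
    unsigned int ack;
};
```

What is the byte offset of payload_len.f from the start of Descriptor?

4

Info: b at 0 (size 2, align 2) → ends 2; pad 2 to align 4 for f; f at 4 (size 4, align 4) → ends 8; d at 8 (size 4, align 4) → ends 12; e at 12 (size 4, align 4) → ends 16; total 16 bytes, alignment 4
payload_len at 0 (size 16, align 4) → ends 16
within Info: f at 4
0 + 4 = 4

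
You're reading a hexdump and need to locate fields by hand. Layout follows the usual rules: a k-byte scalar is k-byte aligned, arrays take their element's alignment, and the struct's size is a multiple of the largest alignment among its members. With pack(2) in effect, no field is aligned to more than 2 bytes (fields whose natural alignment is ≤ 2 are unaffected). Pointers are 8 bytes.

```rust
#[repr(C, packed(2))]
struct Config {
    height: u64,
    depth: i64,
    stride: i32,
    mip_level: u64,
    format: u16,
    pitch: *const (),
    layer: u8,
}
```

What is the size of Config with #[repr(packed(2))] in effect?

@0: height [8B, align 2] → 8
@8: depth [8B, align 2] → 16
@16: stride [4B, align 2] → 20
@20: mip_level [8B, align 2] → 28
@28: format [2B, align 2] → 30
@30: pitch [8B, align 2] → 38
@38: layer [1B, align 1] → 39
+1 tail pad (align 2)
size 40, align 2

40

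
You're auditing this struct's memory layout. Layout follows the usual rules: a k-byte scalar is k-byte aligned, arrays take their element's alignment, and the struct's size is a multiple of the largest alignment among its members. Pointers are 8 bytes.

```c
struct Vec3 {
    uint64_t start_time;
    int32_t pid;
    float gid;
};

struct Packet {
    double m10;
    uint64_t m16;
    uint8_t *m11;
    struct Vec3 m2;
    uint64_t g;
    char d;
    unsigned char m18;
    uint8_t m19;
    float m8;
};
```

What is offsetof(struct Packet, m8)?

52

Vec3: 0..8  start_time  (8B, 8-aligned); 8..12  pid  (4B, 4-aligned); 12..16  gid  (4B, 4-aligned); sizeof = 16, alignof = 8
0..8  m10  (8B, 8-aligned)
8..16  m16  (8B, 8-aligned)
16..24  m11  (8B, 8-aligned)
24..40  m2  (16B, 8-aligned)
40..48  g  (8B, 8-aligned)
48..49  d  (1B, 1-aligned)
49..50  m18  (1B, 1-aligned)
50..51  m19  (1B, 1-aligned)
51..52  -- padding (1B)
52..56  m8  (4B, 4-aligned)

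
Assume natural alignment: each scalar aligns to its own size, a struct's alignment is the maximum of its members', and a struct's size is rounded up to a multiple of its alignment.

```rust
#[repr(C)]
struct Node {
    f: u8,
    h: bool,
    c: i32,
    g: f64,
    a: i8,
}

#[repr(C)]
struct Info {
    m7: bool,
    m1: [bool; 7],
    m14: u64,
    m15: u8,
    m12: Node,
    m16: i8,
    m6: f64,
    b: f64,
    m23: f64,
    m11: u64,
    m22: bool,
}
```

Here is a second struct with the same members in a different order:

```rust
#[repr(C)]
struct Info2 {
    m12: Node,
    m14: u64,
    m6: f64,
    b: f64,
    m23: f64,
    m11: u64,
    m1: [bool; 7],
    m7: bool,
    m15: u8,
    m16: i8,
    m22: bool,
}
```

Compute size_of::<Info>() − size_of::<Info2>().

Node: @0: f [1B, align 1] → 1; @1: h [1B, align 1] → 2; +2 pad (align 4); @4: c [4B, align 4] → 8; @8: g [8B, align 8] → 16; @16: a [1B, align 1] → 17; +7 tail pad (align 8); size 24, align 8
@0: m7 [1B, align 1] → 1
@1: m1 [7B, align 1] → 8
@8: m14 [8B, align 8] → 16
@16: m15 [1B, align 1] → 17
+7 pad (align 8)
@24: m12 [24B, align 8] → 48
@48: m16 [1B, align 1] → 49
+7 pad (align 8)
@56: m6 [8B, align 8] → 64
@64: b [8B, align 8] → 72
@72: m23 [8B, align 8] → 80
@80: m11 [8B, align 8] → 88
@88: m22 [1B, align 1] → 89
+7 tail pad (align 8)
size 96, align 8
— Info2 —
@0: m12 [24B, align 8] → 24
@24: m14 [8B, align 8] → 32
@32: m6 [8B, align 8] → 40
@40: b [8B, align 8] → 48
@48: m23 [8B, align 8] → 56
@56: m11 [8B, align 8] → 64
@64: m1 [7B, align 1] → 71
@71: m7 [1B, align 1] → 72
@72: m15 [1B, align 1] → 73
@73: m16 [1B, align 1] → 74
@74: m22 [1B, align 1] → 75
+5 tail pad (align 8)
size 80, align 8
96 − 80 = 16

16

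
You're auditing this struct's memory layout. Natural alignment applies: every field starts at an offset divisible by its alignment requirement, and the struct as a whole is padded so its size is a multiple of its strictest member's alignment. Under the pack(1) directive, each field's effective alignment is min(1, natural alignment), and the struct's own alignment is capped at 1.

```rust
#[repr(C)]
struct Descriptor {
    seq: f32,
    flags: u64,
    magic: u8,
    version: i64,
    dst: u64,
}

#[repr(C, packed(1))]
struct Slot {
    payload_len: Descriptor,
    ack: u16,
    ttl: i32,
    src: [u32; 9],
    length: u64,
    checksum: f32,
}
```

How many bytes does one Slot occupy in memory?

Descriptor: @0: seq [4B, align 4] → 4; +4 pad (align 8); @8: flags [8B, align 8] → 16; @16: magic [1B, align 1] → 17; +7 pad (align 8); @24: version [8B, align 8] → 32; @32: dst [8B, align 8] → 40; size 40, align 8
@0: payload_len [40B, align 1] → 40
@40: ack [2B, align 1] → 42
@42: ttl [4B, align 1] → 46
@46: src [36B, align 1] → 82
@82: length [8B, align 1] → 90
@90: checksum [4B, align 1] → 94
size 94, align 1

94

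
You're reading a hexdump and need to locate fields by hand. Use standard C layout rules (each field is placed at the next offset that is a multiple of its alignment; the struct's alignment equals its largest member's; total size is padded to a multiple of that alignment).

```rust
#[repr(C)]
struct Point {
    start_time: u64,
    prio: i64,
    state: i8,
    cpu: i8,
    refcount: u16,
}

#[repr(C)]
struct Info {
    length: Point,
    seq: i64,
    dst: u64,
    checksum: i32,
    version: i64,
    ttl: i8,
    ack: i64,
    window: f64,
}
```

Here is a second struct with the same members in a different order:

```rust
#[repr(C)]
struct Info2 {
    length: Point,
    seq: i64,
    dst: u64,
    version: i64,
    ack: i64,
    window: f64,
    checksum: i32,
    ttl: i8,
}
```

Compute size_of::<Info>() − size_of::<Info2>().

8

Point: start_time at 0 (size 8, align 8) → ends 8; prio at 8 (size 8, align 8) → ends 16; state at 16 (size 1, align 1) → ends 17; cpu at 17 (size 1, align 1) → ends 18; refcount at 18 (size 2, align 2) → ends 20; tail pad 4 to reach multiple of 8; total 24 bytes, alignment 8
length at 0 (size 24, align 8) → ends 24
seq at 24 (size 8, align 8) → ends 32
dst at 32 (size 8, align 8) → ends 40
checksum at 40 (size 4, align 4) → ends 44
pad 4 to align 8 for version
version at 48 (size 8, align 8) → ends 56
ttl at 56 (size 1, align 1) → ends 57
pad 7 to align 8 for ack
ack at 64 (size 8, align 8) → ends 72
window at 72 (size 8, align 8) → ends 80
total 80 bytes, alignment 8
— Info2 —
length at 0 (size 24, align 8) → ends 24
seq at 24 (size 8, align 8) → ends 32
dst at 32 (size 8, align 8) → ends 40
version at 40 (size 8, align 8) → ends 48
ack at 48 (size 8, align 8) → ends 56
window at 56 (size 8, align 8) → ends 64
checksum at 64 (size 4, align 4) → ends 68
ttl at 68 (size 1, align 1) → ends 69
tail pad 3 to reach multiple of 8
total 72 bytes, alignment 8
80 − 72 = 8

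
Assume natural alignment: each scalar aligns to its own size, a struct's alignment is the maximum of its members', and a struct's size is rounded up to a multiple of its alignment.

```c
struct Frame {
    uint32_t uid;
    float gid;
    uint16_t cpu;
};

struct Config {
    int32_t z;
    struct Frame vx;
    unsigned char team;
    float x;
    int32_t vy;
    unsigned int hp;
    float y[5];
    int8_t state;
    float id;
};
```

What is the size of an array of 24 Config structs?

Frame: 0..4  uid  (4B, 4-aligned); 4..8  gid  (4B, 4-aligned); 8..10  cpu  (2B, 2-aligned); 10..12  -- tail padding (2B); sizeof = 12, alignof = 4
0..4  z  (4B, 4-aligned)
4..16  vx  (12B, 4-aligned)
16..17  team  (1B, 1-aligned)
17..20  -- padding (3B)
20..24  x  (4B, 4-aligned)
24..28  vy  (4B, 4-aligned)
28..32  hp  (4B, 4-aligned)
32..52  y  (20B, 4-aligned)
52..53  state  (1B, 1-aligned)
53..56  -- padding (3B)
56..60  id  (4B, 4-aligned)
sizeof = 60, alignof = 4
array of 24: 24 × 60 = 1440

1440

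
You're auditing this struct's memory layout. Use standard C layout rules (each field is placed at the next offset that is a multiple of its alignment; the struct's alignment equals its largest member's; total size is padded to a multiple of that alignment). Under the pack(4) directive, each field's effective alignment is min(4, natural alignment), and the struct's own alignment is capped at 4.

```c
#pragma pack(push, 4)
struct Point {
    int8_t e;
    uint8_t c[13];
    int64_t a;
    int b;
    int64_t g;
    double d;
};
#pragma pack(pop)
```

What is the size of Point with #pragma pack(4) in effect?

44

e at 0 (size 1, align 1) → ends 1
c at 1 (size 13, align 1) → ends 14
pad 2 to align 4 for a
a at 16 (size 8, align 4) → ends 24
b at 24 (size 4, align 4) → ends 28
g at 28 (size 8, align 4) → ends 36
d at 36 (size 8, align 4) → ends 44
total 44 bytes, alignment 4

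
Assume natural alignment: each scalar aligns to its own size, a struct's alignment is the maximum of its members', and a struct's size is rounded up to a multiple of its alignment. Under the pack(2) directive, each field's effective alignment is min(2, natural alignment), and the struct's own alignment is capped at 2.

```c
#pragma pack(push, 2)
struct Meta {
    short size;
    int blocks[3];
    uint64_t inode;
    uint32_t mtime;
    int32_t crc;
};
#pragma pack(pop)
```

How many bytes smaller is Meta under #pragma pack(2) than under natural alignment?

natural layout:
  size at 0 (size 2, align 2) → ends 2
  pad 2 to align 4 for blocks
  blocks at 4 (size 12, align 4) → ends 16
  inode at 16 (size 8, align 8) → ends 24
  mtime at 24 (size 4, align 4) → ends 28
  crc at 28 (size 4, align 4) → ends 32
  total 32 bytes, alignment 8
packed(2) layout:
  size at 0 (size 2, align 2) → ends 2
  blocks at 2 (size 12, align 2) → ends 14
  inode at 14 (size 8, align 2) → ends 22
  mtime at 22 (size 4, align 2) → ends 26
  crc at 26 (size 4, align 2) → ends 30
  total 30 bytes, alignment 2
32 − 30 = 2

2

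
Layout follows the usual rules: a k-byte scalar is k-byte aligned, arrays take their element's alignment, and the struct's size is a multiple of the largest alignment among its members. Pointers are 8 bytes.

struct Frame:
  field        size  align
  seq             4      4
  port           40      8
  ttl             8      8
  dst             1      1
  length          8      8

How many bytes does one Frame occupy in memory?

0..4  seq  (4B, 4-aligned)
4..8  -- padding (4B)
8..48  port  (40B, 8-aligned)
48..56  ttl  (8B, 8-aligned)
56..57  dst  (1B, 1-aligned)
57..64  -- padding (7B)
64..72  length  (8B, 8-aligned)
sizeof = 72, alignof = 8

72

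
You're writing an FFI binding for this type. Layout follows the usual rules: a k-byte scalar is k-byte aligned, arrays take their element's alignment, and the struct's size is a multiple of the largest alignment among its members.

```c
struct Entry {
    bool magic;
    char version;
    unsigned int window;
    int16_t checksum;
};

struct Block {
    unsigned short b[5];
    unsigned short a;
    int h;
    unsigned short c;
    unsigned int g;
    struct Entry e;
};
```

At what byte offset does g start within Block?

20

Entry: 0..1  magic  (1B, 1-aligned); 1..2  version  (1B, 1-aligned); 2..4  -- padding (2B); 4..8  window  (4B, 4-aligned); 8..10  checksum  (2B, 2-aligned); 10..12  -- tail padding (2B); sizeof = 12, alignof = 4
0..10  b  (10B, 2-aligned)
10..12  a  (2B, 2-aligned)
12..16  h  (4B, 4-aligned)
16..18  c  (2B, 2-aligned)
18..20  -- padding (2B)
20..24  g  (4B, 4-aligned)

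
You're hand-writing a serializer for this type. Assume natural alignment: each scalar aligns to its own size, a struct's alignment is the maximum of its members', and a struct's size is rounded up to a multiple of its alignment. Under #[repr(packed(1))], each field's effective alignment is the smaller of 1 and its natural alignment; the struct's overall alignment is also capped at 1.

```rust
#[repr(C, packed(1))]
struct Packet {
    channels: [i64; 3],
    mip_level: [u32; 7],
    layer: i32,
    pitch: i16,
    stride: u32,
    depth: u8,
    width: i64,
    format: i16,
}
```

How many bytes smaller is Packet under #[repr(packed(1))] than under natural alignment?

natural layout:
  channels at 0 (size 24, align 8) → ends 24
  mip_level at 24 (size 28, align 4) → ends 52
  layer at 52 (size 4, align 4) → ends 56
  pitch at 56 (size 2, align 2) → ends 58
  pad 2 to align 4 for stride
  stride at 60 (size 4, align 4) → ends 64
  depth at 64 (size 1, align 1) → ends 65
  pad 7 to align 8 for width
  width at 72 (size 8, align 8) → ends 80
  format at 80 (size 2, align 2) → ends 82
  tail pad 6 to reach multiple of 8
  total 88 bytes, alignment 8
packed(1) layout:
  channels at 0 (size 24, align 1) → ends 24
  mip_level at 24 (size 28, align 1) → ends 52
  layer at 52 (size 4, align 1) → ends 56
  pitch at 56 (size 2, align 1) → ends 58
  stride at 58 (size 4, align 1) → ends 62
  depth at 62 (size 1, align 1) → ends 63
  width at 63 (size 8, align 1) → ends 71
  format at 71 (size 2, align 1) → ends 73
  total 73 bytes, alignment 1
88 − 73 = 15

15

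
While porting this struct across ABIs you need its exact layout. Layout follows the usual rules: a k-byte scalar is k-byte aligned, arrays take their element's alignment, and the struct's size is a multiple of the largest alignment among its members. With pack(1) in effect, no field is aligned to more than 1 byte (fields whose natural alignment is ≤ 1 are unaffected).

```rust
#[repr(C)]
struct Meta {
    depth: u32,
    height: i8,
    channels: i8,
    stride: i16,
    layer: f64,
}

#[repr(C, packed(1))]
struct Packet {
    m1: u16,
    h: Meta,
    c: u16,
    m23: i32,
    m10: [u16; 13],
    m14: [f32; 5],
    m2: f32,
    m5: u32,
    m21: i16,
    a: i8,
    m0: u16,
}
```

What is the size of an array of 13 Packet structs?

1079

Meta: depth at 0 (size 4, align 4) → ends 4; height at 4 (size 1, align 1) → ends 5; channels at 5 (size 1, align 1) → ends 6; stride at 6 (size 2, align 2) → ends 8; layer at 8 (size 8, align 8) → ends 16; total 16 bytes, alignment 8
m1 at 0 (size 2, align 1) → ends 2
h at 2 (size 16, align 1) → ends 18
c at 18 (size 2, align 1) → ends 20
m23 at 20 (size 4, align 1) → ends 24
m10 at 24 (size 26, align 1) → ends 50
m14 at 50 (size 20, align 1) → ends 70
m2 at 70 (size 4, align 1) → ends 74
m5 at 74 (size 4, align 1) → ends 78
m21 at 78 (size 2, align 1) → ends 80
a at 80 (size 1, align 1) → ends 81
m0 at 81 (size 2, align 1) → ends 83
total 83 bytes, alignment 1
array of 13: 13 × 83 = 1079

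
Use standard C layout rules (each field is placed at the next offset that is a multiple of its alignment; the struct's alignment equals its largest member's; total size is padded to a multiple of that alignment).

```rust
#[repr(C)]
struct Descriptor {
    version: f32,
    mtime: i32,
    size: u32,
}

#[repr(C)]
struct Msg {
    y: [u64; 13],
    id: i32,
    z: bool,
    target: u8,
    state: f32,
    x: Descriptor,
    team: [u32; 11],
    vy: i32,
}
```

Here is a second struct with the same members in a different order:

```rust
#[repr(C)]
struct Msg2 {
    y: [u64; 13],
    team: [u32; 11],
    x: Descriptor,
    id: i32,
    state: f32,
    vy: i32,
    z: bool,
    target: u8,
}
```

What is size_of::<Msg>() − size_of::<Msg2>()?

0

Descriptor: 0..4  version  (4B, 4-aligned); 4..8  mtime  (4B, 4-aligned); 8..12  size  (4B, 4-aligned); sizeof = 12, alignof = 4
0..104  y  (104B, 8-aligned)
104..108  id  (4B, 4-aligned)
108..109  z  (1B, 1-aligned)
109..110  target  (1B, 1-aligned)
110..112  -- padding (2B)
112..116  state  (4B, 4-aligned)
116..128  x  (12B, 4-aligned)
128..172  team  (44B, 4-aligned)
172..176  vy  (4B, 4-aligned)
sizeof = 176, alignof = 8
— Msg2 —
0..104  y  (104B, 8-aligned)
104..148  team  (44B, 4-aligned)
148..160  x  (12B, 4-aligned)
160..164  id  (4B, 4-aligned)
164..168  state  (4B, 4-aligned)
168..172  vy  (4B, 4-aligned)
172..173  z  (1B, 1-aligned)
173..174  target  (1B, 1-aligned)
174..176  -- tail padding (2B)
sizeof = 176, alignof = 8
176 − 176 = 0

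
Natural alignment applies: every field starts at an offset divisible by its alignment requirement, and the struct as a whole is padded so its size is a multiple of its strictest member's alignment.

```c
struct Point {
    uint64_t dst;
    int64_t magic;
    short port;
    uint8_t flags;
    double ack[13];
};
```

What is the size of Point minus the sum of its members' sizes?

0..8  dst  (8B, 8-aligned)
8..16  magic  (8B, 8-aligned)
16..18  port  (2B, 2-aligned)
18..19  flags  (1B, 1-aligned)
19..24  -- padding (5B)
24..128  ack  (104B, 8-aligned)
sizeof = 128, alignof = 8
data bytes 123, size 128 → padding 5

5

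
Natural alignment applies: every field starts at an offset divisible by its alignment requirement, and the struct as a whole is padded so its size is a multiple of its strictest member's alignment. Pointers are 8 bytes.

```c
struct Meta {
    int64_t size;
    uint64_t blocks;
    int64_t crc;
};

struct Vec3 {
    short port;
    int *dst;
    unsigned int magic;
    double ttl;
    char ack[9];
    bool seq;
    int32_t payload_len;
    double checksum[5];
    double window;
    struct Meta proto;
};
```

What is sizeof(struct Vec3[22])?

2640

Meta: @0: size [8B, align 8] → 8; @8: blocks [8B, align 8] → 16; @16: crc [8B, align 8] → 24; size 24, align 8
@0: port [2B, align 2] → 2
+6 pad (align 8)
@8: dst [8B, align 8] → 16
@16: magic [4B, align 4] → 20
+4 pad (align 8)
@24: ttl [8B, align 8] → 32
@32: ack [9B, align 1] → 41
@41: seq [1B, align 1] → 42
+2 pad (align 4)
@44: payload_len [4B, align 4] → 48
@48: checksum [40B, align 8] → 88
@88: window [8B, align 8] → 96
@96: proto [24B, align 8] → 120
size 120, align 8
array of 22: 22 × 120 = 2640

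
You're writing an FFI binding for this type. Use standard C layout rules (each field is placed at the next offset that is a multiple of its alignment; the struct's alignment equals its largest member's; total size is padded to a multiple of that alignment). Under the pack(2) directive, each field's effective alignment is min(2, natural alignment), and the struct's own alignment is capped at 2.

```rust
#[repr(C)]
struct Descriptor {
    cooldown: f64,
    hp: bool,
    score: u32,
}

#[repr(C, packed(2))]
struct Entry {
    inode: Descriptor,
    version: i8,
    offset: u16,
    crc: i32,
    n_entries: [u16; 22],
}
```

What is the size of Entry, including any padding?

Descriptor: cooldown at 0 (size 8, align 8) → ends 8; hp at 8 (size 1, align 1) → ends 9; pad 3 to align 4 for score; score at 12 (size 4, align 4) → ends 16; total 16 bytes, alignment 8
inode at 0 (size 16, align 2) → ends 16
version at 16 (size 1, align 1) → ends 17
pad 1 to align 2 for offset
offset at 18 (size 2, align 2) → ends 20
crc at 20 (size 4, align 2) → ends 24
n_entries at 24 (size 44, align 2) → ends 68
total 68 bytes, alignment 2

68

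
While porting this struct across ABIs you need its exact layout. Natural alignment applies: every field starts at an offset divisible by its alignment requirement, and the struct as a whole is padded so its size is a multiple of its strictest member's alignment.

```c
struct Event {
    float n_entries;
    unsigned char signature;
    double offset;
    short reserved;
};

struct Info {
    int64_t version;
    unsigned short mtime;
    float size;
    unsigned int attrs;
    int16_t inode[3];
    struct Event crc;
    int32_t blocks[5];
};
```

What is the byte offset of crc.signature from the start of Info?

36

Event: n_entries at 0 (size 4, align 4) → ends 4; signature at 4 (size 1, align 1) → ends 5; pad 3 to align 8 for offset; offset at 8 (size 8, align 8) → ends 16; reserved at 16 (size 2, align 2) → ends 18; tail pad 6 to reach multiple of 8; total 24 bytes, alignment 8
version at 0 (size 8, align 8) → ends 8
mtime at 8 (size 2, align 2) → ends 10
pad 2 to align 4 for size
size at 12 (size 4, align 4) → ends 16
attrs at 16 (size 4, align 4) → ends 20
inode at 20 (size 6, align 2) → ends 26
pad 6 to align 8 for crc
crc at 32 (size 24, align 8) → ends 56
within Event: signature at 4
32 + 4 = 36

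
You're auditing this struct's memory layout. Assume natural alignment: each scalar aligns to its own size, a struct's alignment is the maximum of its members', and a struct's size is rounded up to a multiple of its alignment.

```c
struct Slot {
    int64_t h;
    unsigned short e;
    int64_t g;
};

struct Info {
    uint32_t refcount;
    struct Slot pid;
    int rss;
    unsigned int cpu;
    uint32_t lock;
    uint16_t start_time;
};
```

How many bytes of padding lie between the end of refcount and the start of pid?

Slot: @0: h [8B, align 8] → 8; @8: e [2B, align 2] → 10; +6 pad (align 8); @16: g [8B, align 8] → 24; size 24, align 8
@0: refcount [4B, align 4] → 4
+4 pad (align 8)
@8: pid [24B, align 8] → 32

4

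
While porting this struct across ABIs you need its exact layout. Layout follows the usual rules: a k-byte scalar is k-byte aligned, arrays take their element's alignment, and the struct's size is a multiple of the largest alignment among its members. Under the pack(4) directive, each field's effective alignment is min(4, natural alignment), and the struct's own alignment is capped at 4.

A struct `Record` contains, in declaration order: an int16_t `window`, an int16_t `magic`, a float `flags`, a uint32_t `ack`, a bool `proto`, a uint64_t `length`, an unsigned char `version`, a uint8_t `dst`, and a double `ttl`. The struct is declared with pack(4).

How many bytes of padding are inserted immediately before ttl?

2

0..2  window  (2B, 2-aligned)
2..4  magic  (2B, 2-aligned)
4..8  flags  (4B, 4-aligned)
8..12  ack  (4B, 4-aligned)
12..13  proto  (1B, 1-aligned)
13..16  -- padding (3B)
16..24  length  (8B, 4-aligned)
24..25  version  (1B, 1-aligned)
25..26  dst  (1B, 1-aligned)
26..28  -- padding (2B)
28..36  ttl  (8B, 4-aligned)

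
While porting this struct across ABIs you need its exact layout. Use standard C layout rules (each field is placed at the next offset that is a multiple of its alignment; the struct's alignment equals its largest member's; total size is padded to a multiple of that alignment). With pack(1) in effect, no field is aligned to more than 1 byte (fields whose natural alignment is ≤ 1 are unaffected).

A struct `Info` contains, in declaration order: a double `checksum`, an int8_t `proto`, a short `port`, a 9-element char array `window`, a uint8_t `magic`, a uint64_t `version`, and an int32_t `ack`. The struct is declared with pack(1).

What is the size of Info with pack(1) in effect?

33

0..8  checksum  (8B, 1-aligned)
8..9  proto  (1B, 1-aligned)
9..11  port  (2B, 1-aligned)
11..20  window  (9B, 1-aligned)
20..21  magic  (1B, 1-aligned)
21..29  version  (8B, 1-aligned)
29..33  ack  (4B, 1-aligned)
sizeof = 33, alignof = 1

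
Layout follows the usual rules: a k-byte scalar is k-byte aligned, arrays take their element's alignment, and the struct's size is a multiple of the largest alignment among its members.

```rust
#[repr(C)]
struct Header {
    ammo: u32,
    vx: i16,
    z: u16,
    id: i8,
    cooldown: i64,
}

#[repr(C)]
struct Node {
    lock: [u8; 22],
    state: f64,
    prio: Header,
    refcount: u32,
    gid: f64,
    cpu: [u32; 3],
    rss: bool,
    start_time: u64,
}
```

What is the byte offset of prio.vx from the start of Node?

Header: ammo at 0 (size 4, align 4) → ends 4; vx at 4 (size 2, align 2) → ends 6; z at 6 (size 2, align 2) → ends 8; id at 8 (size 1, align 1) → ends 9; pad 7 to align 8 for cooldown; cooldown at 16 (size 8, align 8) → ends 24; total 24 bytes, alignment 8
lock at 0 (size 22, align 1) → ends 22
pad 2 to align 8 for state
state at 24 (size 8, align 8) → ends 32
prio at 32 (size 24, align 8) → ends 56
within Header: vx at 4
32 + 4 = 36

36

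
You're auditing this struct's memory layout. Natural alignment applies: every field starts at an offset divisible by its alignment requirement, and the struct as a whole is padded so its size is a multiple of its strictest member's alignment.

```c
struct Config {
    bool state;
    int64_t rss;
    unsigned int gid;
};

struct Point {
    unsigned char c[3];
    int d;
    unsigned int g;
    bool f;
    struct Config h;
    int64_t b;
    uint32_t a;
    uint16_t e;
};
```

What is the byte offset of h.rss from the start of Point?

24

Config: 0..1  state  (1B, 1-aligned); 1..8  -- padding (7B); 8..16  rss  (8B, 8-aligned); 16..20  gid  (4B, 4-aligned); 20..24  -- tail padding (4B); sizeof = 24, alignof = 8
0..3  c  (3B, 1-aligned)
3..4  -- padding (1B)
4..8  d  (4B, 4-aligned)
8..12  g  (4B, 4-aligned)
12..13  f  (1B, 1-aligned)
13..16  -- padding (3B)
16..40  h  (24B, 8-aligned)
within Config: rss at 8
16 + 8 = 24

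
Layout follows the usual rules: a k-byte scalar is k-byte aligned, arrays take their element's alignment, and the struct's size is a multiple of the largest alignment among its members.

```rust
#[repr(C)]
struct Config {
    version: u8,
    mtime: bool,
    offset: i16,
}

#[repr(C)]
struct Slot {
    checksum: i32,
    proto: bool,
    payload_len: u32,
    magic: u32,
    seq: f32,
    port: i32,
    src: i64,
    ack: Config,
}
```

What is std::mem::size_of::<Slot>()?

40 bytes

Config: @0: version [1B, align 1] → 1; @1: mtime [1B, align 1] → 2; @2: offset [2B, align 2] → 4; size 4, align 2
@0: checksum [4B, align 4] → 4
@4: proto [1B, align 1] → 5
+3 pad (align 4)
@8: payload_len [4B, align 4] → 12
@12: magic [4B, align 4] → 16
@16: seq [4B, align 4] → 20
@20: port [4B, align 4] → 24
@24: src [8B, align 8] → 32
@32: ack [4B, align 2] → 36
+4 tail pad (align 8)
size 40, align 8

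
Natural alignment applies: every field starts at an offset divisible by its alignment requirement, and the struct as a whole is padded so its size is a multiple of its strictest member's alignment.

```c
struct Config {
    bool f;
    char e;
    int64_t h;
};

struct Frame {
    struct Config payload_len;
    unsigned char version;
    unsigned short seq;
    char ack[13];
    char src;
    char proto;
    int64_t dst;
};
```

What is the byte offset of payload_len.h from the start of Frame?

Config: @0: f [1B, align 1] → 1; @1: e [1B, align 1] → 2; +6 pad (align 8); @8: h [8B, align 8] → 16; size 16, align 8
@0: payload_len [16B, align 8] → 16
within Config: h at 8
0 + 8 = 8

8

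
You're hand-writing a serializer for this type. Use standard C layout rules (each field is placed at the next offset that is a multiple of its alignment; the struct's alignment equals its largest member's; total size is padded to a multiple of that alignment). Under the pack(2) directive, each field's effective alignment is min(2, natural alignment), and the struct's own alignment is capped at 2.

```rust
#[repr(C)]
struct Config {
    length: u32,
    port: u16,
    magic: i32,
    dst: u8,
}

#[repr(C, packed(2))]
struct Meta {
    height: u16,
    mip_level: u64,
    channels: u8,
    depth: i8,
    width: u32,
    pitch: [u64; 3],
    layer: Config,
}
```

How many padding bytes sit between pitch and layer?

Config: @0: length [4B, align 4] → 4; @4: port [2B, align 2] → 6; +2 pad (align 4); @8: magic [4B, align 4] → 12; @12: dst [1B, align 1] → 13; +3 tail pad (align 4); size 16, align 4
@0: height [2B, align 2] → 2
@2: mip_level [8B, align 2] → 10
@10: channels [1B, align 1] → 11
@11: depth [1B, align 1] → 12
@12: width [4B, align 2] → 16
@16: pitch [24B, align 2] → 40
@40: layer [16B, align 2] → 56

0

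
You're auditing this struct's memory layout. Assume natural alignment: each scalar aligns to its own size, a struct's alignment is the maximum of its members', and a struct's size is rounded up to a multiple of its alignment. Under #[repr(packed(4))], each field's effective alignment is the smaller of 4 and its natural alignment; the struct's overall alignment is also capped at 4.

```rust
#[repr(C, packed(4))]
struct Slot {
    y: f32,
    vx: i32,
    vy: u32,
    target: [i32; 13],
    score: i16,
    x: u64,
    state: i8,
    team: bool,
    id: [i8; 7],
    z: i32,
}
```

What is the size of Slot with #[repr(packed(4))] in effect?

@0: y [4B, align 4] → 4
@4: vx [4B, align 4] → 8
@8: vy [4B, align 4] → 12
@12: target [52B, align 4] → 64
@64: score [2B, align 2] → 66
+2 pad (align 4)
@68: x [8B, align 4] → 76
@76: state [1B, align 1] → 77
@77: team [1B, align 1] → 78
@78: id [7B, align 1] → 85
+3 pad (align 4)
@88: z [4B, align 4] → 92
size 92, align 4

92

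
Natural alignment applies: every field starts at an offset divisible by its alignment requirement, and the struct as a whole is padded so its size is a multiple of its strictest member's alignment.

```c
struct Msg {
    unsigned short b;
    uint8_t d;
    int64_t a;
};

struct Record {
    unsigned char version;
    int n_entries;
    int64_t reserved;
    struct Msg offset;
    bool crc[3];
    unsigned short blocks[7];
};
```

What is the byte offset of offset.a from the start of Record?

Msg: 0..2  b  (2B, 2-aligned); 2..3  d  (1B, 1-aligned); 3..8  -- padding (5B); 8..16  a  (8B, 8-aligned); sizeof = 16, alignof = 8
0..1  version  (1B, 1-aligned)
1..4  -- padding (3B)
4..8  n_entries  (4B, 4-aligned)
8..16  reserved  (8B, 8-aligned)
16..32  offset  (16B, 8-aligned)
within Msg: a at 8
16 + 8 = 24

24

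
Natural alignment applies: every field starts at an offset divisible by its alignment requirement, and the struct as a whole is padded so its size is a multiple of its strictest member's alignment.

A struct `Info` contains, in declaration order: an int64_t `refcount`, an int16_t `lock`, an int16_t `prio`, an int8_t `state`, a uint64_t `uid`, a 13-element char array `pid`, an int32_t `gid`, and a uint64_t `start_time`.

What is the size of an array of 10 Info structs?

@0: refcount [8B, align 8] → 8
@8: lock [2B, align 2] → 10
@10: prio [2B, align 2] → 12
@12: state [1B, align 1] → 13
+3 pad (align 8)
@16: uid [8B, align 8] → 24
@24: pid [13B, align 1] → 37
+3 pad (align 4)
@40: gid [4B, align 4] → 44
+4 pad (align 8)
@48: start_time [8B, align 8] → 56
size 56, align 8
array of 10: 10 × 56 = 560

560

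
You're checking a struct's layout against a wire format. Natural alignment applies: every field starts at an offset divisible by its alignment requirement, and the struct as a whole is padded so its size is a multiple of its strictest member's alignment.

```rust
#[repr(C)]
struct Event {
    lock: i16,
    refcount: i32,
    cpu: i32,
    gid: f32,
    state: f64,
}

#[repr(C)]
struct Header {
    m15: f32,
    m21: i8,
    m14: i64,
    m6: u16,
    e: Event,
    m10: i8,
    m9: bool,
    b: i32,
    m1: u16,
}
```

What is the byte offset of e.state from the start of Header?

Event: 0..2  lock  (2B, 2-aligned); 2..4  -- padding (2B); 4..8  refcount  (4B, 4-aligned); 8..12  cpu  (4B, 4-aligned); 12..16  gid  (4B, 4-aligned); 16..24  state  (8B, 8-aligned); sizeof = 24, alignof = 8
0..4  m15  (4B, 4-aligned)
4..5  m21  (1B, 1-aligned)
5..8  -- padding (3B)
8..16  m14  (8B, 8-aligned)
16..18  m6  (2B, 2-aligned)
18..24  -- padding (6B)
24..48  e  (24B, 8-aligned)
within Event: state at 16
24 + 16 = 40

40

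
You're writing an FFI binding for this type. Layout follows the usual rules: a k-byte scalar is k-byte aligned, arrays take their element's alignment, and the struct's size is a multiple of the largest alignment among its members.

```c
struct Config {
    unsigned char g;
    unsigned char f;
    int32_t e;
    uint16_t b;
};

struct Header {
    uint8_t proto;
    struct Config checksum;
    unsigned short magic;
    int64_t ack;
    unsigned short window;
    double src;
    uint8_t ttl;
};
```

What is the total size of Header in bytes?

56

Config: @0: g [1B, align 1] → 1; @1: f [1B, align 1] → 2; +2 pad (align 4); @4: e [4B, align 4] → 8; @8: b [2B, align 2] → 10; +2 tail pad (align 4); size 12, align 4
@0: proto [1B, align 1] → 1
+3 pad (align 4)
@4: checksum [12B, align 4] → 16
@16: magic [2B, align 2] → 18
+6 pad (align 8)
@24: ack [8B, align 8] → 32
@32: window [2B, align 2] → 34
+6 pad (align 8)
@40: src [8B, align 8] → 48
@48: ttl [1B, align 1] → 49
+7 tail pad (align 8)
size 56, align 8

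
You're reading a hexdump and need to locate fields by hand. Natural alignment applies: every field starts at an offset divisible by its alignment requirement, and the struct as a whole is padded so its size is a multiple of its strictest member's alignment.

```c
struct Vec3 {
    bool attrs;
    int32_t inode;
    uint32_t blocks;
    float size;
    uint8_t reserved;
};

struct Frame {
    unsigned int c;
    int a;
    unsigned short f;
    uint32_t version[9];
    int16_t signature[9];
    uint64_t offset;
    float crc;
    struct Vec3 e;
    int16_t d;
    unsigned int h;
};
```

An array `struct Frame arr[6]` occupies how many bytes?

Vec3: 0..1  attrs  (1B, 1-aligned); 1..4  -- padding (3B); 4..8  inode  (4B, 4-aligned); 8..12  blocks  (4B, 4-aligned); 12..16  size  (4B, 4-aligned); 16..17  reserved  (1B, 1-aligned); 17..20  -- tail padding (3B); sizeof = 20, alignof = 4
0..4  c  (4B, 4-aligned)
4..8  a  (4B, 4-aligned)
8..10  f  (2B, 2-aligned)
10..12  -- padding (2B)
12..48  version  (36B, 4-aligned)
48..66  signature  (18B, 2-aligned)
66..72  -- padding (6B)
72..80  offset  (8B, 8-aligned)
80..84  crc  (4B, 4-aligned)
84..104  e  (20B, 4-aligned)
104..106  d  (2B, 2-aligned)
106..108  -- padding (2B)
108..112  h  (4B, 4-aligned)
sizeof = 112, alignof = 8
array of 6: 6 × 112 = 672

672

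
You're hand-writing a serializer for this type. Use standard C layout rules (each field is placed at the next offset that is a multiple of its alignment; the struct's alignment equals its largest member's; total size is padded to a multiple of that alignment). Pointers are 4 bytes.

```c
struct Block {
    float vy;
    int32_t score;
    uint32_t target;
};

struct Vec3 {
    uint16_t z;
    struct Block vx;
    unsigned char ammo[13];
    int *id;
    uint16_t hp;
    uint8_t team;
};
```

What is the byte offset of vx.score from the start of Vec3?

Block: @0: vy [4B, align 4] → 4; @4: score [4B, align 4] → 8; @8: target [4B, align 4] → 12; size 12, align 4
@0: z [2B, align 2] → 2
+2 pad (align 4)
@4: vx [12B, align 4] → 16
within Block: score at 4
4 + 4 = 8

8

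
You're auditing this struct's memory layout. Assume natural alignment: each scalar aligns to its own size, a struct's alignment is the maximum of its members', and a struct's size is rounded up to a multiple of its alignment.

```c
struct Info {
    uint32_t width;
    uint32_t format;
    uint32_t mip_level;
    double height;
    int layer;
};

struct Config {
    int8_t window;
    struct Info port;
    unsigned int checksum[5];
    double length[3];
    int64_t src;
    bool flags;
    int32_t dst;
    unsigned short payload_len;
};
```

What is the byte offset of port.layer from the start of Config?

Info: width at 0 (size 4, align 4) → ends 4; format at 4 (size 4, align 4) → ends 8; mip_level at 8 (size 4, align 4) → ends 12; pad 4 to align 8 for height; height at 16 (size 8, align 8) → ends 24; layer at 24 (size 4, align 4) → ends 28; tail pad 4 to reach multiple of 8; total 32 bytes, alignment 8
window at 0 (size 1, align 1) → ends 1
pad 7 to align 8 for port
port at 8 (size 32, align 8) → ends 40
within Info: layer at 24
8 + 24 = 32

32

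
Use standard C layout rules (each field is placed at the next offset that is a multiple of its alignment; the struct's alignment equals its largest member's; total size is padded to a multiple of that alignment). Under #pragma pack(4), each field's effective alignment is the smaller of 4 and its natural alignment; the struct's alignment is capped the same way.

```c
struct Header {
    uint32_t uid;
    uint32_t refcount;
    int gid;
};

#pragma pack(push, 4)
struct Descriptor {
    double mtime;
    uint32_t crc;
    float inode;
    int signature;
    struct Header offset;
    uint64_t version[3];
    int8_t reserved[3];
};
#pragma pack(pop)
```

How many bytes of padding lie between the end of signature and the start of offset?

Header: 0..4  uid  (4B, 4-aligned); 4..8  refcount  (4B, 4-aligned); 8..12  gid  (4B, 4-aligned); sizeof = 12, alignof = 4
0..8  mtime  (8B, 4-aligned)
8..12  crc  (4B, 4-aligned)
12..16  inode  (4B, 4-aligned)
16..20  signature  (4B, 4-aligned)
20..32  offset  (12B, 4-aligned)

0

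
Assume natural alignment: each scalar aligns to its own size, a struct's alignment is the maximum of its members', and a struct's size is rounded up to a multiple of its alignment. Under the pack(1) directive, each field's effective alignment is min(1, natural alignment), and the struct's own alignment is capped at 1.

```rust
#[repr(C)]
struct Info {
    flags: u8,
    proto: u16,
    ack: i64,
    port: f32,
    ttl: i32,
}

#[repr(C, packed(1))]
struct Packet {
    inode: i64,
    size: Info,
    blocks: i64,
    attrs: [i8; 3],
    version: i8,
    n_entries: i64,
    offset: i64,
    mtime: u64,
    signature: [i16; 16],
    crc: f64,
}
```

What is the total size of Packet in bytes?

Info: @0: flags [1B, align 1] → 1; +1 pad (align 2); @2: proto [2B, align 2] → 4; +4 pad (align 8); @8: ack [8B, align 8] → 16; @16: port [4B, align 4] → 20; @20: ttl [4B, align 4] → 24; size 24, align 8
@0: inode [8B, align 1] → 8
@8: size [24B, align 1] → 32
@32: blocks [8B, align 1] → 40
@40: attrs [3B, align 1] → 43
@43: version [1B, align 1] → 44
@44: n_entries [8B, align 1] → 52
@52: offset [8B, align 1] → 60
@60: mtime [8B, align 1] → 68
@68: signature [32B, align 1] → 100
@100: crc [8B, align 1] → 108
size 108, align 1

108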